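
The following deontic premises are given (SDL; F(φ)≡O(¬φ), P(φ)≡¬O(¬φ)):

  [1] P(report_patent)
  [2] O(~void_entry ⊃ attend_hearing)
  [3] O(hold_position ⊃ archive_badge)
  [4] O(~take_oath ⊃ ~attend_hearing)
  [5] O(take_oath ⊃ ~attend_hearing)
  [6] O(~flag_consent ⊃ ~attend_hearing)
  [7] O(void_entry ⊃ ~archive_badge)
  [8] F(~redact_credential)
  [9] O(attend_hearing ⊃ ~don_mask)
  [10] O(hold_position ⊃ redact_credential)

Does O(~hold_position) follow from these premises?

Yes

Premises 5 and 4 cover both cases: O(take_oath ⊃ ~attend_hearing) and O(~take_oath ⊃ ~attend_hearing). Since take_oath ∨ ~take_oath is a tautology, O(~attend_hearing) follows.
Premise 2, O(~void_entry ⊃ attend_hearing), contraposes to O(~attend_hearing ⊃ void_entry); with O(~attend_hearing) we get O(void_entry).
From O(void_entry) and premise 7, O(void_entry ⊃ ~archive_badge), we obtain O(~archive_badge).
Premise 3, O(hold_position ⊃ archive_badge), contraposes to O(~archive_badge ⊃ ~hold_position); with O(~archive_badge) we get O(~hold_position).
Premises 1, 6, 8, 9, 10 do not contribute to this derivation.
So O(~hold_position) follows.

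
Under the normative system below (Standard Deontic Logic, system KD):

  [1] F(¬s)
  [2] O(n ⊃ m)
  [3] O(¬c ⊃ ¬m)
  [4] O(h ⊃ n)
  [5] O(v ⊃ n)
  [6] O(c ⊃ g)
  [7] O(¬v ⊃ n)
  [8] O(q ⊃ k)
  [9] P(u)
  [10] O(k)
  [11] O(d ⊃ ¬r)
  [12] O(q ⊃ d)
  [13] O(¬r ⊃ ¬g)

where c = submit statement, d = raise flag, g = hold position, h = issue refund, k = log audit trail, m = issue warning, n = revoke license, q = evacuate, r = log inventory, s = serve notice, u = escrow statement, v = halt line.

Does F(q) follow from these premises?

Premises 7 and 5 are O(¬v ⊃ n) and O(v ⊃ n); every ideal world satisfies ¬v or v, so in either case n holds — hence O(n).
From O(n) and premise 2, O(n ⊃ m), we obtain O(m).
The contrapositive of premise 3 (O(¬c ⊃ ¬m)) is O(m ⊃ c), and O(m) is already established, so O(c).
With premise 6, O(c ⊃ g), the K-axiom yields O(g).
Premise 13, O(¬r ⊃ ¬g), contraposes to O(g ⊃ r); with O(g) we get O(r).
Premise 11 is O(d ⊃ ¬r); contrapositively O(r ⊃ ¬d). Since O(r) holds, K gives O(¬d).
Premise 12, O(q ⊃ d), contraposes to O(¬d ⊃ ¬q); with O(¬d) we get O(¬q).
Premises 1, 4, 8, 9, 10 do not contribute to this derivation.
So O(¬q) holds, i.e. F(q). The claim follows.

Yes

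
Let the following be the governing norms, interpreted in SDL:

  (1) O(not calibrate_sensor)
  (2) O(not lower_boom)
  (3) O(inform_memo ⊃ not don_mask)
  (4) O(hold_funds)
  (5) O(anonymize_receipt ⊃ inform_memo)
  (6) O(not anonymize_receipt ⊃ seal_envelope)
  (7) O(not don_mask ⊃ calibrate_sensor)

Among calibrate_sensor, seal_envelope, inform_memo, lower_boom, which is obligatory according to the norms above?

seal_envelope

From premise 1 we have O(not calibrate_sensor).
Premise 7, O(not don_mask ⊃ calibrate_sensor), contraposes to O(not calibrate_sensor ⊃ don_mask); with O(not calibrate_sensor) we get O(don_mask).
Premise 3, O(inform_memo ⊃ not don_mask), contraposes to O(don_mask ⊃ not inform_memo); with O(don_mask) we get O(not inform_memo).
Premise 5, O(anonymize_receipt ⊃ inform_memo), contraposes to O(not inform_memo ⊃ not anonymize_receipt); with O(not inform_memo) we get O(not anonymize_receipt).
With premise 6, O(not anonymize_receipt ⊃ seal_envelope), the K-axiom yields O(seal_envelope).
So O(seal_envelope) holds — seal_envelope is obligatory. None of the other listed options is made obligatory by any chain of premises.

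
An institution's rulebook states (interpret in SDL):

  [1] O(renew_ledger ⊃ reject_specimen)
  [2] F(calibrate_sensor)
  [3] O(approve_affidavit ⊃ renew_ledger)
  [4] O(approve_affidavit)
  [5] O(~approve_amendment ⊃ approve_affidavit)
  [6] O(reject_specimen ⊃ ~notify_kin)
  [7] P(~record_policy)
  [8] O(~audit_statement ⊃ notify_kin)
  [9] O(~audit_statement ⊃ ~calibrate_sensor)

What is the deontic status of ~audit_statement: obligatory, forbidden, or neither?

Premise 4 gives O(approve_affidavit).
With premise 3, O(approve_affidavit ⊃ renew_ledger), the K-axiom yields O(renew_ledger).
Premise 1 is O(renew_ledger ⊃ reject_specimen); since O(renew_ledger), deontic closure gives O(reject_specimen).
With premise 6, O(reject_specimen ⊃ ~notify_kin), the K-axiom yields O(~notify_kin).
Premise 8 is O(~audit_statement ⊃ notify_kin); contrapositively O(~notify_kin ⊃ audit_statement). Since O(~notify_kin) holds, K gives O(audit_statement).
Premises 2, 5, 7, 9 do not contribute to this derivation.
Thus O(audit_statement), which is F(~audit_statement): ~audit_statement is forbidden.

Forbidden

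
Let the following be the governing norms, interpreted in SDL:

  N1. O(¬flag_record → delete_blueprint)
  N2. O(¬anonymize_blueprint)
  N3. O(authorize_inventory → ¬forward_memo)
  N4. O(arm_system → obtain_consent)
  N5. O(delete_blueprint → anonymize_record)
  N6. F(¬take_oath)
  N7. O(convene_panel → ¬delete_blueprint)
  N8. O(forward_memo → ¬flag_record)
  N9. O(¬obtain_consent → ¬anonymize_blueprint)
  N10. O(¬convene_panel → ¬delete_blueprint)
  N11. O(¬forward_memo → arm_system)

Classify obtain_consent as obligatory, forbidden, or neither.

Premises 10 and 7 cover both cases: O(¬convene_panel → ¬delete_blueprint) and O(convene_panel → ¬delete_blueprint). Since ¬convene_panel ∨ convene_panel is a tautology, O(¬delete_blueprint) follows.
Premise 1 is O(¬flag_record → delete_blueprint); contrapositively O(¬delete_blueprint → flag_record). Since O(¬delete_blueprint) holds, K gives O(flag_record).
Premise 8 is O(forward_memo → ¬flag_record); contrapositively O(flag_record → ¬forward_memo). Since O(flag_record) holds, K gives O(¬forward_memo).
With premise 11, O(¬forward_memo → arm_system), the K-axiom yields O(arm_system).
From O(arm_system) and premise 4, O(arm_system → obtain_consent), we obtain O(obtain_consent).
Premises 2, 3, 5, 6, 9 do not contribute to this derivation.
Hence obtain_consent is obligatory.

Obligatory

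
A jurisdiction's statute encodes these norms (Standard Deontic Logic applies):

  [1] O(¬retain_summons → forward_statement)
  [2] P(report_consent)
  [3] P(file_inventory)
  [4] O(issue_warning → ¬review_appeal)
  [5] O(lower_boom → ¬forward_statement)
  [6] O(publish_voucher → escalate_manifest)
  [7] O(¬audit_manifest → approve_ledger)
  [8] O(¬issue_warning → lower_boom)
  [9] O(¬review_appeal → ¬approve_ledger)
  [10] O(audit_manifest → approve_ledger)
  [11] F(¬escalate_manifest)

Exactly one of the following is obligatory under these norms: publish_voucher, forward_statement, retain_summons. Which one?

retain_summons

By case analysis on audit_manifest: premise 10 gives O(audit_manifest → approve_ledger) and premise 7 gives O(¬audit_manifest → approve_ledger), so O(approve_ledger) either way.
Premise 9, O(¬review_appeal → ¬approve_ledger), contraposes to O(approve_ledger → review_appeal); with O(approve_ledger) we get O(review_appeal).
The contrapositive of premise 4 (O(issue_warning → ¬review_appeal)) is O(review_appeal → ¬issue_warning), and O(review_appeal) is already established, so O(¬issue_warning).
Applying K to premise 8 (O(¬issue_warning → lower_boom)) and O(¬issue_warning) yields O(lower_boom).
With premise 5, O(lower_boom → ¬forward_statement), the K-axiom yields O(¬forward_statement).
Premise 1 is O(¬retain_summons → forward_statement); contrapositively O(¬forward_statement → retain_summons). Since O(¬forward_statement) holds, K gives O(retain_summons).
So O(retain_summons) holds — retain_summons is obligatory. None of the other listed options is made obligatory by any chain of premises.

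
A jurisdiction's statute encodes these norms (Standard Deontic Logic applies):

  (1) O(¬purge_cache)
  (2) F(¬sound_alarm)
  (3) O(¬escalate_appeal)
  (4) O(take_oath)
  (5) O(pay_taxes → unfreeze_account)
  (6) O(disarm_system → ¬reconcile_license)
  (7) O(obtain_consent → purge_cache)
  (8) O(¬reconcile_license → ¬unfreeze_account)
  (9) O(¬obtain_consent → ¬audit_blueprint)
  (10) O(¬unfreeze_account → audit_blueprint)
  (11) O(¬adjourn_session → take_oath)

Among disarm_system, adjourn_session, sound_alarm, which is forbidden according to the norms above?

Premise 1 states O(¬purge_cache) outright.
Premise 7 is O(obtain_consent → purge_cache); contrapositively O(¬purge_cache → ¬obtain_consent). Since O(¬purge_cache) holds, K gives O(¬obtain_consent).
From O(¬obtain_consent) and premise 9, O(¬obtain_consent → ¬audit_blueprint), we obtain O(¬audit_blueprint).
The contrapositive of premise 10 (O(¬unfreeze_account → audit_blueprint)) is O(¬audit_blueprint → unfreeze_account), and O(¬audit_blueprint) is already established, so O(unfreeze_account).
Premise 8, O(¬reconcile_license → ¬unfreeze_account), contraposes to O(unfreeze_account → reconcile_license); with O(unfreeze_account) we get O(reconcile_license).
Premise 6, O(disarm_system → ¬reconcile_license), contraposes to O(reconcile_license → ¬disarm_system); with O(reconcile_license) we get O(¬disarm_system).
So O(¬disarm_system) holds, i.e. disarm_system is forbidden. None of the other listed options is forbidden under the premises.

disarm_system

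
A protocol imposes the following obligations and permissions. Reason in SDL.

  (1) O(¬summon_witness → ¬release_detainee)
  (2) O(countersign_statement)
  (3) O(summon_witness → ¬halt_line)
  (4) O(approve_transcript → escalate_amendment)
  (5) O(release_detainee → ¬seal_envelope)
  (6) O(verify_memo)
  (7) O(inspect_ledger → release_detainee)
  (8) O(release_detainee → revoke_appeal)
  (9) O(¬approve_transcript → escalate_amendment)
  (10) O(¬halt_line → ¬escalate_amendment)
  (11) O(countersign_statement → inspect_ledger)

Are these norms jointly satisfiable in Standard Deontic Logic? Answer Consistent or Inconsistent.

Inconsistent

Premises 4 and 9 cover both cases: O(approve_transcript → escalate_amendment) and O(¬approve_transcript → escalate_amendment). Since approve_transcript ∨ ¬approve_transcript is a tautology, O(escalate_amendment) follows.
Premise 10, O(¬halt_line → ¬escalate_amendment), contraposes to O(escalate_amendment → halt_line); with O(escalate_amendment) we get O(halt_line).
Premise 3 is O(summon_witness → ¬halt_line); contrapositively O(halt_line → ¬summon_witness). Since O(halt_line) holds, K gives O(¬summon_witness).
With premise 1, O(¬summon_witness → ¬release_detainee), the K-axiom yields O(¬release_detainee).
Premise 7, O(inspect_ledger → release_detainee), contraposes to O(¬release_detainee → ¬inspect_ledger); with O(¬release_detainee) we get O(¬inspect_ledger).
Premise 11, O(countersign_statement → inspect_ledger), contraposes to O(¬inspect_ledger → ¬countersign_statement); with O(¬inspect_ledger) we get O(¬countersign_statement).
Yet premise 2 states O(countersign_statement).
We now have both O(¬countersign_statement) and O(countersign_statement) — countersign_statement is simultaneously obligatory and forbidden, violating the D-axiom.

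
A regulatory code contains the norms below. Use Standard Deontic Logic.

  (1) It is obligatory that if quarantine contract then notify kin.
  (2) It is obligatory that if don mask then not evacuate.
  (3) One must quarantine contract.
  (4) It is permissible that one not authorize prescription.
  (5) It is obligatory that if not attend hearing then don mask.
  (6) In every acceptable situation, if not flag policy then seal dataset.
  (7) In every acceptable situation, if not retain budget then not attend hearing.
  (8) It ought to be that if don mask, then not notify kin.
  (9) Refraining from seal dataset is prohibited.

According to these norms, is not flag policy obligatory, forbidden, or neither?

Premise 6 is O(¬flag_policy → seal_dataset); even if O(seal_dataset) held, inferring O(¬flag_policy) would be affirming the consequent — invalid.
No premise or chain of K-axiom applications forces O(¬flag_policy), and none forces O(flag_policy). So ¬flag_policy is neither obligatory nor forbidden under these norms.

Neither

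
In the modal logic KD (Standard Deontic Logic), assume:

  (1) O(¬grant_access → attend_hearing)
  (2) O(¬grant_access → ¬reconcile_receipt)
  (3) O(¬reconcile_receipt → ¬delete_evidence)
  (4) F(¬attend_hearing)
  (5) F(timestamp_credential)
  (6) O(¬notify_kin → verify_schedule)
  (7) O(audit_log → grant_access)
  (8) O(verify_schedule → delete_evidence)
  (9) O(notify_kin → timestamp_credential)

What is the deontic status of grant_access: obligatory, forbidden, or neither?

F(timestamp_credential) at premise 5 means O(¬timestamp_credential).
The contrapositive of premise 9 (O(notify_kin → timestamp_credential)) is O(¬timestamp_credential → ¬notify_kin), and O(¬timestamp_credential) is already established, so O(¬notify_kin).
Applying K to premise 6 (O(¬notify_kin → verify_schedule)) and O(¬notify_kin) yields O(verify_schedule).
From O(verify_schedule) and premise 8, O(verify_schedule → delete_evidence), we obtain O(delete_evidence).
Premise 3 is O(¬reconcile_receipt → ¬delete_evidence); contrapositively O(delete_evidence → reconcile_receipt). Since O(delete_evidence) holds, K gives O(reconcile_receipt).
The contrapositive of premise 2 (O(¬grant_access → ¬reconcile_receipt)) is O(reconcile_receipt → grant_access), and O(reconcile_receipt) is already established, so O(grant_access).
Premises 1, 4, 7 do not contribute to this derivation.
Hence grant_access is obligatory.

Obligatory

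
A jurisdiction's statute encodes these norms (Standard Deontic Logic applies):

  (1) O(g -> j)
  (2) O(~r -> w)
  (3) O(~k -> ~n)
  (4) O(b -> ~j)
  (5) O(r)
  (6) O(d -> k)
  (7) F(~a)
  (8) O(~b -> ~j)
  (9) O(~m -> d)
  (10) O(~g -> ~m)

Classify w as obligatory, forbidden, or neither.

Premise 2 is O(~r -> w), but O(~r) is not derivable from the premises, so it does not yield O(w).
No premise or chain of K-axiom applications forces O(w), and none forces O(~w). So w is neither obligatory nor forbidden under these norms.

Neither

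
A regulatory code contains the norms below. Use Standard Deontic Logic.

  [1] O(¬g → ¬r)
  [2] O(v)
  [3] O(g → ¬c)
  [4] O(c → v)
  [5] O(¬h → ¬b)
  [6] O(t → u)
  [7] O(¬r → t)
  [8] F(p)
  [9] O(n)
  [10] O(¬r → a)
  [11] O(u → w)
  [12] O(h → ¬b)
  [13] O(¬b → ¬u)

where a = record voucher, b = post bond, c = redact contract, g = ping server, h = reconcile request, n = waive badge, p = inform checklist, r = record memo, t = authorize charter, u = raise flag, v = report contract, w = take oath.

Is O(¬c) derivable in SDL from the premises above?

By case analysis on h: premise 12 gives O(h → ¬b) and premise 5 gives O(¬h → ¬b), so O(¬b) either way.
Applying K to premise 13 (O(¬b → ¬u)) and O(¬b) yields O(¬u).
Premise 6 is O(t → u); contrapositively O(¬u → ¬t). Since O(¬u) holds, K gives O(¬t).
Premise 7, O(¬r → t), contraposes to O(¬t → r); with O(¬t) we get O(r).
Premise 1, O(¬g → ¬r), contraposes to O(r → g); with O(r) we get O(g).
From O(g) and premise 3, O(g → ¬c), we obtain O(¬c).
Premises 2, 4, 8, 9, 10, 11 do not contribute to this derivation.
So O(¬c) follows.

Yes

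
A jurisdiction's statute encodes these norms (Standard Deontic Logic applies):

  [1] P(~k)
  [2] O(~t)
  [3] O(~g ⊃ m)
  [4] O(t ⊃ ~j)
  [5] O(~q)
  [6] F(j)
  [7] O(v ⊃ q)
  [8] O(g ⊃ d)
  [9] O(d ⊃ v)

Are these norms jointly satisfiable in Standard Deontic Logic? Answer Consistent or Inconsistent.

Consistent

Premise 4 is O(t ⊃ ~j); even if O(~j) held, inferring O(t) would be affirming the consequent — invalid.
So O(t) is not derivable, and the apparent clash with O(~t) does not arise.
A world satisfying every obligation exists (e.g. d=false, g=false, j=false, k=false, m=true, q=false, t=false, v=false); no atom is both obligatory and forbidden, so the set is consistent.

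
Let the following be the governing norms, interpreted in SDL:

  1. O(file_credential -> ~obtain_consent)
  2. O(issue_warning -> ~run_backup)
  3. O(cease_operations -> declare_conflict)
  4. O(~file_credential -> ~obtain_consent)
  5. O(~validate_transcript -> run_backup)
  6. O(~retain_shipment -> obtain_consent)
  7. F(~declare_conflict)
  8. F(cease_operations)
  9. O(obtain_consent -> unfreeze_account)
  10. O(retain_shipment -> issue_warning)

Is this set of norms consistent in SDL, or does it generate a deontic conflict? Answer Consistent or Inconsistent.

Consistent

Premise 3 is O(cease_operations -> declare_conflict); even if O(declare_conflict) held, inferring O(cease_operations) would be affirming the consequent — invalid.
So O(cease_operations) is not derivable, and the apparent clash with O(~cease_operations) does not arise.
A world satisfying every obligation exists (e.g. cease_operations=false, declare_conflict=true, file_credential=false, issue_warning=true, obtain_consent=false, retain_shipment=true, run_backup=false, unfreeze_account=false, validate_transcript=true); no atom is both obligatory and forbidden, so the set is consistent.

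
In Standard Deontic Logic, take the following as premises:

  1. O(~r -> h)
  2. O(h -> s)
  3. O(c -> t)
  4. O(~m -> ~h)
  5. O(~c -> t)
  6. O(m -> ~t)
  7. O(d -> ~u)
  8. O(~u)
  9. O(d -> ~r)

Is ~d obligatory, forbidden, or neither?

Obligatory

By case analysis on c: premise 3 gives O(c -> t) and premise 5 gives O(~c -> t), so O(t) either way.
The contrapositive of premise 6 (O(m -> ~t)) is O(t -> ~m), and O(t) is already established, so O(~m).
Applying K to premise 4 (O(~m -> ~h)) and O(~m) yields O(~h).
Premise 1, O(~r -> h), contraposes to O(~h -> r); with O(~h) we get O(r).
The contrapositive of premise 9 (O(d -> ~r)) is O(r -> ~d), and O(r) is already established, so O(~d).
Premises 2, 7, 8 do not contribute to this derivation.
Hence ~d is obligatory.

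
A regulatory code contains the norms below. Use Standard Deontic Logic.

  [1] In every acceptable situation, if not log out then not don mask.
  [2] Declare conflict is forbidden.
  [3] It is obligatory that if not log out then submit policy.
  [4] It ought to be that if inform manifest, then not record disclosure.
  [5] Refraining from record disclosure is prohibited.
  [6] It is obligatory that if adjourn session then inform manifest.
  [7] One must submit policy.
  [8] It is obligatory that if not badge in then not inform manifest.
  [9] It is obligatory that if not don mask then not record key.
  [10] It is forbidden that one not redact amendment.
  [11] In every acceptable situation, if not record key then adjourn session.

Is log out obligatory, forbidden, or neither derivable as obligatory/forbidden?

Premise 5, F(¬record_disclosure), is equivalent to O(record_disclosure).
Premise 4 is O(inform_manifest → ¬record_disclosure); contrapositively O(record_disclosure → ¬inform_manifest). Since O(record_disclosure) holds, K gives O(¬inform_manifest).
Premise 6 is O(adjourn_session → inform_manifest); contrapositively O(¬inform_manifest → ¬adjourn_session). Since O(¬inform_manifest) holds, K gives O(¬adjourn_session).
Premise 11 is O(¬record_key → adjourn_session); contrapositively O(¬adjourn_session → record_key). Since O(¬adjourn_session) holds, K gives O(record_key).
Premise 9 is O(¬don_mask → ¬record_key); contrapositively O(record_key → don_mask). Since O(record_key) holds, K gives O(don_mask).
The contrapositive of premise 1 (O(¬log_out → ¬don_mask)) is O(don_mask → log_out), and O(don_mask) is already established, so O(log_out).
Premises 2, 3, 7, 8, 10 do not contribute to this derivation.
Hence log_out is obligatory.

Obligatory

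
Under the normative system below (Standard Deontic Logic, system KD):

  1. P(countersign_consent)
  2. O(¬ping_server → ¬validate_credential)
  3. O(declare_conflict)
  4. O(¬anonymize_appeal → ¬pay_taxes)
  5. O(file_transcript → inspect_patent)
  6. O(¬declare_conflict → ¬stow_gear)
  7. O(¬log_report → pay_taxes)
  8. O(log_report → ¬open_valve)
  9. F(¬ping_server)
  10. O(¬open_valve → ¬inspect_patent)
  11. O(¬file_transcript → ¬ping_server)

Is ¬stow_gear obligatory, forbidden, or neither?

Premise 6 is O(¬declare_conflict → ¬stow_gear), but O(¬declare_conflict) is not derivable from the premises, so it does not yield O(¬stow_gear).
No premise or chain of K-axiom applications forces O(¬stow_gear), and none forces O(stow_gear). So ¬stow_gear is neither obligatory nor forbidden under these norms.

Neither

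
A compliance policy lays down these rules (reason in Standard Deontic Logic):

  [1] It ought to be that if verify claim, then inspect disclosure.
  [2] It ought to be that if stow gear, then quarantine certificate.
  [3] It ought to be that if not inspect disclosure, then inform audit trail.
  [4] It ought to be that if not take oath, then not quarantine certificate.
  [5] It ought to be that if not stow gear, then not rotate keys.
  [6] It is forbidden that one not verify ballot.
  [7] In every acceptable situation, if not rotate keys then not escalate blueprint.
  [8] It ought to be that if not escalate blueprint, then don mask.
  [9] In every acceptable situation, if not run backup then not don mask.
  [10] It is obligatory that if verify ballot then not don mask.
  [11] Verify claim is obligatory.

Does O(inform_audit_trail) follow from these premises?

Premise 3 is O(¬inspect_disclosure → inform_audit_trail), but O(¬inspect_disclosure) is not derivable from the premises, so it does not yield O(inform_audit_trail).
No other premise forces O(inform_audit_trail). An ideal world satisfying every premise can still have inform_audit_trail false, so O(inform_audit_trail) is not derivable.

No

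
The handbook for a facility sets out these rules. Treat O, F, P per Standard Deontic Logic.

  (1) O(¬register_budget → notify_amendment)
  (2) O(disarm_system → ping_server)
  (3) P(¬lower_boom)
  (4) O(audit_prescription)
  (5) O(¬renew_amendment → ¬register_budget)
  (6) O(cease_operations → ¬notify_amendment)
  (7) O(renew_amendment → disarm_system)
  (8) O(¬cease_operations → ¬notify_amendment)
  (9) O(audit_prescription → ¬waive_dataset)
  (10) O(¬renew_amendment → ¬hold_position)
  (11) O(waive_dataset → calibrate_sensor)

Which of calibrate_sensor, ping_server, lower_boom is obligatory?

ping_server

Premises 8 and 6 are O(¬cease_operations → ¬notify_amendment) and O(cease_operations → ¬notify_amendment); every ideal world satisfies ¬cease_operations or cease_operations, so in either case ¬notify_amendment holds — hence O(¬notify_amendment).
Premise 1 is O(¬register_budget → notify_amendment); contrapositively O(¬notify_amendment → register_budget). Since O(¬notify_amendment) holds, K gives O(register_budget).
Premise 5, O(¬renew_amendment → ¬register_budget), contraposes to O(register_budget → renew_amendment); with O(register_budget) we get O(renew_amendment).
Applying K to premise 7 (O(renew_amendment → disarm_system)) and O(renew_amendment) yields O(disarm_system).
From O(disarm_system) and premise 2, O(disarm_system → ping_server), we obtain O(ping_server).
So O(ping_server) holds — ping_server is obligatory. None of the other listed options is made obligatory by any chain of premises.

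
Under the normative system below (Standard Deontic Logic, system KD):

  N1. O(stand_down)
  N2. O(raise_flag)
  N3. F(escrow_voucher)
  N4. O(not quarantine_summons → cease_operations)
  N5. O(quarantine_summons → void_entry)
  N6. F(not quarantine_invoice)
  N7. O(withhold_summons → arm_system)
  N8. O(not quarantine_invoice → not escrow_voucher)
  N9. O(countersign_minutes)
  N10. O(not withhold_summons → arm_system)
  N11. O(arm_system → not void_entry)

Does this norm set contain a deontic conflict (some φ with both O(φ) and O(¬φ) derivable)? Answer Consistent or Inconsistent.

Premise 8 is O(not quarantine_invoice → not escrow_voucher); even if O(not escrow_voucher) held, inferring O(not quarantine_invoice) would be affirming the consequent — invalid.
So O(not quarantine_invoice) is not derivable, and the apparent clash with O(quarantine_invoice) does not arise.
A world satisfying every obligation exists (e.g. arm_system=true, cease_operations=true, countersign_minutes=true, escrow_voucher=false, quarantine_invoice=true, quarantine_summons=false, raise_flag=true, stand_down=true, void_entry=false, withhold_summons=false); no atom is both obligatory and forbidden, so the set is consistent.

Consistent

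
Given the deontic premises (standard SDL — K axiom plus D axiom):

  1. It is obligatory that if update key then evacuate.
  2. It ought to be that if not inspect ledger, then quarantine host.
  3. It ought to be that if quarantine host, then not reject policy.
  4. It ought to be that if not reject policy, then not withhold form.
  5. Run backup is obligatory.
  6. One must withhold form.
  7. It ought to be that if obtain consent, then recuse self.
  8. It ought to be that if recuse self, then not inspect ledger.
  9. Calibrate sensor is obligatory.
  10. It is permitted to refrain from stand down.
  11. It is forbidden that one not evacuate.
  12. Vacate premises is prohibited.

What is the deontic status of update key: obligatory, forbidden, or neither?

Premise 1 is O(update_key → evacuate); even if O(evacuate) held, inferring O(update_key) would be affirming the consequent — invalid.
No premise or chain of K-axiom applications forces O(update_key), and none forces O(¬update_key). So update_key is neither obligatory nor forbidden under these norms.

Neither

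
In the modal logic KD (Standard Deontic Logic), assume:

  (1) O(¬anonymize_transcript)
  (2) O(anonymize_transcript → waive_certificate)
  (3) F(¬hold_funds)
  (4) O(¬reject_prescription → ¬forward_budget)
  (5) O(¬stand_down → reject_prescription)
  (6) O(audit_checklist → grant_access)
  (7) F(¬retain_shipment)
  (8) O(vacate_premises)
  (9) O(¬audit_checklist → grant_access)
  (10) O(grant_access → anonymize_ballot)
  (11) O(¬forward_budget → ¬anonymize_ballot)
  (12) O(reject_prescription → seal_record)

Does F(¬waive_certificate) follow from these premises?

Premise 2 is O(anonymize_transcript → waive_certificate), but O(anonymize_transcript) is not derivable from the premises, so it does not yield O(waive_certificate).
No other premise forces O(waive_certificate). An ideal world satisfying every premise can still have ¬waive_certificate true, so F(¬waive_certificate) is not derivable.

No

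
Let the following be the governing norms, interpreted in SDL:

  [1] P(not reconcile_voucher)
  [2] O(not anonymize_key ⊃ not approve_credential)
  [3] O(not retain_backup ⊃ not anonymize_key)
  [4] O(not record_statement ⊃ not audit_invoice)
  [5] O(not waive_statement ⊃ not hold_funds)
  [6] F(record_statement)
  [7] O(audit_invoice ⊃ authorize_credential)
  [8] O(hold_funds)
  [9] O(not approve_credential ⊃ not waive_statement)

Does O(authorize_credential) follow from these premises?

No

Premise 7 is O(audit_invoice ⊃ authorize_credential), but O(audit_invoice) is not derivable from the premises, so it does not yield O(authorize_credential).
No other premise forces O(authorize_credential). An ideal world satisfying every premise can still have authorize_credential false, so O(authorize_credential) is not derivable.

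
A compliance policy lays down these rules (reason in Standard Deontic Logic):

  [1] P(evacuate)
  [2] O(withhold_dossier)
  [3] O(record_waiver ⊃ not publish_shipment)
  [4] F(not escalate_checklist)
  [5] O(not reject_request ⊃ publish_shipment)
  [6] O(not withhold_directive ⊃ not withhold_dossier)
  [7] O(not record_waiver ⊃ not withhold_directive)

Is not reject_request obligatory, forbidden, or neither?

Forbidden

Premise 2 gives O(withhold_dossier).
Premise 6 is O(not withhold_directive ⊃ not withhold_dossier); contrapositively O(withhold_dossier ⊃ withhold_directive). Since O(withhold_dossier) holds, K gives O(withhold_directive).
Premise 7, O(not record_waiver ⊃ not withhold_directive), contraposes to O(withhold_directive ⊃ record_waiver); with O(withhold_directive) we get O(record_waiver).
With premise 3, O(record_waiver ⊃ not publish_shipment), the K-axiom yields O(not publish_shipment).
The contrapositive of premise 5 (O(not reject_request ⊃ publish_shipment)) is O(not publish_shipment ⊃ reject_request), and O(not publish_shipment) is already established, so O(reject_request).
Premises 1, 4 do not contribute to this derivation.
Thus O(reject_request), which is F(not reject_request): not reject_request is forbidden.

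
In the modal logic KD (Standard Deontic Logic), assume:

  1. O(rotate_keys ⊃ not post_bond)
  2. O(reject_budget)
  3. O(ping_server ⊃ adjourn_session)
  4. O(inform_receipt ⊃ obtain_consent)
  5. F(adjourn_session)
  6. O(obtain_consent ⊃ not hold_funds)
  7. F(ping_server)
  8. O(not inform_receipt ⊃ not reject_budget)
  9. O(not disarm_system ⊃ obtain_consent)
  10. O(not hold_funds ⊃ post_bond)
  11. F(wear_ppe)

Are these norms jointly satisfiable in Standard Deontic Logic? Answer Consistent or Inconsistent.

Premise 3 is O(ping_server ⊃ adjourn_session), but O(ping_server) is not derivable from the premises, so it does not yield O(adjourn_session).
So O(adjourn_session) is not derivable, and the apparent clash with O(not adjourn_session) does not arise.
A world satisfying every obligation exists (e.g. adjourn_session=false, disarm_system=false, hold_funds=false, inform_receipt=true, obtain_consent=true, ping_server=false, post_bond=true, reject_budget=true, rotate_keys=false, wear_ppe=false); no atom is both obligatory and forbidden, so the set is consistent.

Consistent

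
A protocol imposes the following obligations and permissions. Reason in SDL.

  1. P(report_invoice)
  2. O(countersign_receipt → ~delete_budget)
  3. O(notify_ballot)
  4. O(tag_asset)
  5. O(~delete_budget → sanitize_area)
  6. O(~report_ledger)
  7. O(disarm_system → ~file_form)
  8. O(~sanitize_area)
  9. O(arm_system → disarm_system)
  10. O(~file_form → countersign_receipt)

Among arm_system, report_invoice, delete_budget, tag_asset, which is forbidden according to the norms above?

arm_system

Premise 8 states O(~sanitize_area) outright.
The contrapositive of premise 5 (O(~delete_budget → sanitize_area)) is O(~sanitize_area → delete_budget), and O(~sanitize_area) is already established, so O(delete_budget).
The contrapositive of premise 2 (O(countersign_receipt → ~delete_budget)) is O(delete_budget → ~countersign_receipt), and O(delete_budget) is already established, so O(~countersign_receipt).
Premise 10, O(~file_form → countersign_receipt), contraposes to O(~countersign_receipt → file_form); with O(~countersign_receipt) we get O(file_form).
The contrapositive of premise 7 (O(disarm_system → ~file_form)) is O(file_form → ~disarm_system), and O(file_form) is already established, so O(~disarm_system).
Premise 9, O(arm_system → disarm_system), contraposes to O(~disarm_system → ~arm_system); with O(~disarm_system) we get O(~arm_system).
So O(~arm_system) holds, i.e. arm_system is forbidden. None of the other listed options is forbidden under the premises.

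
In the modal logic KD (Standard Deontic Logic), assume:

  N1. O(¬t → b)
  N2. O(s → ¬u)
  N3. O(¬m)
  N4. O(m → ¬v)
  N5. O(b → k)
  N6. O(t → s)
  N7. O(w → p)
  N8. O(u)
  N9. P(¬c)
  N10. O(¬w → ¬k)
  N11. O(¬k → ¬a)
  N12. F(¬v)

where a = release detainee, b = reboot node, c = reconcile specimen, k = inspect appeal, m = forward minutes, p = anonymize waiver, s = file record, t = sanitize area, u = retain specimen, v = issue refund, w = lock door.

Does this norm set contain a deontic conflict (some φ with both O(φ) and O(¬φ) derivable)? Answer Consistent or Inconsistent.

Consistent

Premise 4 is O(m → ¬v), but O(m) is not derivable from the premises, so it does not yield O(¬v).
So O(¬v) is not derivable, and the apparent clash with O(v) does not arise.
A world satisfying every obligation exists (e.g. a=false, b=true, c=false, k=true, m=false, p=true, s=false, t=false, u=true, v=true, w=true); no atom is both obligatory and forbidden, so the set is consistent.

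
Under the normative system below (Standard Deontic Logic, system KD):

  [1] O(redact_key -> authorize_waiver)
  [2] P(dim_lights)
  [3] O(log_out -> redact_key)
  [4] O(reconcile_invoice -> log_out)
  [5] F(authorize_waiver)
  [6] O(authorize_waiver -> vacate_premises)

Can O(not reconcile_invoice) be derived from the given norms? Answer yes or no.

Yes

Premise 5 is F(authorize_waiver), i.e. O(not authorize_waiver).
Premise 1 is O(redact_key -> authorize_waiver); contrapositively O(not authorize_waiver -> not redact_key). Since O(not authorize_waiver) holds, K gives O(not redact_key).
Premise 3 is O(log_out -> redact_key); contrapositively O(not redact_key -> not log_out). Since O(not redact_key) holds, K gives O(not log_out).
Premise 4 is O(reconcile_invoice -> log_out); contrapositively O(not log_out -> not reconcile_invoice). Since O(not log_out) holds, K gives O(not reconcile_invoice).
Premises 2, 6 do not contribute to this derivation.
So O(not reconcile_invoice) follows.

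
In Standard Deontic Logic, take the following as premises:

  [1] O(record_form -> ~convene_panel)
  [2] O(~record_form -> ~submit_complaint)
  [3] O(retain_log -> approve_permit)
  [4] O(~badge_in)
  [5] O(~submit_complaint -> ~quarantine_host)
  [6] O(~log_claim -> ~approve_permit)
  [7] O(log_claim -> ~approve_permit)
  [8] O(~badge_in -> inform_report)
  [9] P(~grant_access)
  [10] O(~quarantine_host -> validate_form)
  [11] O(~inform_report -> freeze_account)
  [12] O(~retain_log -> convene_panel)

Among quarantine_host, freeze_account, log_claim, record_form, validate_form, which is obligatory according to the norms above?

Premises 6 and 7 cover both cases: O(~log_claim -> ~approve_permit) and O(log_claim -> ~approve_permit). Since ~log_claim ∨ log_claim is a tautology, O(~approve_permit) follows.
Premise 3, O(retain_log -> approve_permit), contraposes to O(~approve_permit -> ~retain_log); with O(~approve_permit) we get O(~retain_log).
Applying K to premise 12 (O(~retain_log -> convene_panel)) and O(~retain_log) yields O(convene_panel).
Premise 1 is O(record_form -> ~convene_panel); contrapositively O(convene_panel -> ~record_form). Since O(convene_panel) holds, K gives O(~record_form).
Premise 2 is O(~record_form -> ~submit_complaint); since O(~record_form), deontic closure gives O(~submit_complaint).
With premise 5, O(~submit_complaint -> ~quarantine_host), the K-axiom yields O(~quarantine_host).
With premise 10, O(~quarantine_host -> validate_form), the K-axiom yields O(validate_form).
So O(validate_form) holds — validate_form is obligatory. None of the other listed options is made obligatory by any chain of premises.

validate_form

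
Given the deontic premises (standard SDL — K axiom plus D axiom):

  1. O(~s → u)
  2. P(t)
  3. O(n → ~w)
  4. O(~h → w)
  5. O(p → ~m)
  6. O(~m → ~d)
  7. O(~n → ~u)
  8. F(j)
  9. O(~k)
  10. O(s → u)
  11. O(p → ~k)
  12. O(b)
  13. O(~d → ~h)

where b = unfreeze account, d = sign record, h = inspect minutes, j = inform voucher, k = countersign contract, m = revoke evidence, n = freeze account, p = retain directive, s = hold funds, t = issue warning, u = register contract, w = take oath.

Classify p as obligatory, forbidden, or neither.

Forbidden

Premises 10 and 1 are O(s → u) and O(~s → u); every ideal world satisfies s or ~s, so in either case u holds — hence O(u).
Premise 7 is O(~n → ~u); contrapositively O(u → n). Since O(u) holds, K gives O(n).
Premise 3 is O(n → ~w); since O(n), deontic closure gives O(~w).
The contrapositive of premise 4 (O(~h → w)) is O(~w → h), and O(~w) is already established, so O(h).
Premise 13 is O(~d → ~h); contrapositively O(h → d). Since O(h) holds, K gives O(d).
The contrapositive of premise 6 (O(~m → ~d)) is O(d → m), and O(d) is already established, so O(m).
Premise 5, O(p → ~m), contraposes to O(m → ~p); with O(m) we get O(~p).
Premises 2, 8, 9, 11, 12 do not contribute to this derivation.
Thus O(~p), which is F(p): p is forbidden.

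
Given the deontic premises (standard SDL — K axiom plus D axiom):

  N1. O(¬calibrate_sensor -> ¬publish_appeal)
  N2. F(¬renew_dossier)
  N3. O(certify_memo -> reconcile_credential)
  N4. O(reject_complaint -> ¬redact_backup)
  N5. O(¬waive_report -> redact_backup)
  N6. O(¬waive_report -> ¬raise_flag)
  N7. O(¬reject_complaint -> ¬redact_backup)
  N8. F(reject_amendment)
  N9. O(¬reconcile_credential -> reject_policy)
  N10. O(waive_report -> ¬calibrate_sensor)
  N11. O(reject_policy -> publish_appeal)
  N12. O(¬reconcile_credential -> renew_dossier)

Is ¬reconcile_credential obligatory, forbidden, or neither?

Forbidden

Premises 7 and 4 are O(¬reject_complaint -> ¬redact_backup) and O(reject_complaint -> ¬redact_backup); every ideal world satisfies ¬reject_complaint or reject_complaint, so in either case ¬redact_backup holds — hence O(¬redact_backup).
The contrapositive of premise 5 (O(¬waive_report -> redact_backup)) is O(¬redact_backup -> waive_report), and O(¬redact_backup) is already established, so O(waive_report).
Premise 10 is O(waive_report -> ¬calibrate_sensor); since O(waive_report), deontic closure gives O(¬calibrate_sensor).
Applying K to premise 1 (O(¬calibrate_sensor -> ¬publish_appeal)) and O(¬calibrate_sensor) yields O(¬publish_appeal).
Premise 11, O(reject_policy -> publish_appeal), contraposes to O(¬publish_appeal -> ¬reject_policy); with O(¬publish_appeal) we get O(¬reject_policy).
Premise 9 is O(¬reconcile_credential -> reject_policy); contrapositively O(¬reject_policy -> reconcile_credential). Since O(¬reject_policy) holds, K gives O(reconcile_credential).
Premises 2, 3, 6, 8, 12 do not contribute to this derivation.
Thus O(reconcile_credential), which is F(¬reconcile_credential): ¬reconcile_credential is forbidden.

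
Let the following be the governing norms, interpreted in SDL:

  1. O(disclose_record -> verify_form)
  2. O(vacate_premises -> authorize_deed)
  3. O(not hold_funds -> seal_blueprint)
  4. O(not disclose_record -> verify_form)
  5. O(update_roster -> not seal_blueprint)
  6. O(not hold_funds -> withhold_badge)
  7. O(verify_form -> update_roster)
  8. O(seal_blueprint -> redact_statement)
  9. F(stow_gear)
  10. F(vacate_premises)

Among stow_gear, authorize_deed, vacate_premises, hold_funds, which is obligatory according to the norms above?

Premises 4 and 1 cover both cases: O(not disclose_record -> verify_form) and O(disclose_record -> verify_form). Since not disclose_record ∨ disclose_record is a tautology, O(verify_form) follows.
From O(verify_form) and premise 7, O(verify_form -> update_roster), we obtain O(update_roster).
Premise 5 is O(update_roster -> not seal_blueprint); since O(update_roster), deontic closure gives O(not seal_blueprint).
The contrapositive of premise 3 (O(not hold_funds -> seal_blueprint)) is O(not seal_blueprint -> hold_funds), and O(not seal_blueprint) is already established, so O(hold_funds).
So O(hold_funds) holds — hold_funds is obligatory. None of the other listed options is made obligatory by any chain of premises.

hold_funds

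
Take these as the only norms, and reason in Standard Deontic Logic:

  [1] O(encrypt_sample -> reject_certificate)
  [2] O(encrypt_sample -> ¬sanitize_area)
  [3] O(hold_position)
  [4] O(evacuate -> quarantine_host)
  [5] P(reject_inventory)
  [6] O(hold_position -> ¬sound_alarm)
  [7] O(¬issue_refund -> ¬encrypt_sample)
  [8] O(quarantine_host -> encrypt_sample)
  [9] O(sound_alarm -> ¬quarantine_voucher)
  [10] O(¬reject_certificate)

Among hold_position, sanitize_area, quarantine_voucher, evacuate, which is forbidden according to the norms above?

Premise 10 states O(¬reject_certificate) outright.
The contrapositive of premise 1 (O(encrypt_sample -> reject_certificate)) is O(¬reject_certificate -> ¬encrypt_sample), and O(¬reject_certificate) is already established, so O(¬encrypt_sample).
The contrapositive of premise 8 (O(quarantine_host -> encrypt_sample)) is O(¬encrypt_sample -> ¬quarantine_host), and O(¬encrypt_sample) is already established, so O(¬quarantine_host).
Premise 4, O(evacuate -> quarantine_host), contraposes to O(¬quarantine_host -> ¬evacuate); with O(¬quarantine_host) we get O(¬evacuate).
So O(¬evacuate) holds, i.e. evacuate is forbidden. None of the other listed options is forbidden under the premises.

evacuate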